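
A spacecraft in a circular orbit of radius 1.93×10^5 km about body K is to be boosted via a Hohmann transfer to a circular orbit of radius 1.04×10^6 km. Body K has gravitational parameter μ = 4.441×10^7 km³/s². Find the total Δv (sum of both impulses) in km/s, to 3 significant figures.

Δv = 7.41 km/s

The Hohmann ellipse has a_t = (r₁ + r₂)/2 = 6.165×10^5 km.
At r₁ the circular-orbit speed is v₁ = √(μ/r₁) = 15.169 km/s.
Transfer-orbit speed at r₁ (v² = μ(2/r − 1/a)): v_p = √[μ(2/r₁ − 1/a_t)] = 19.702 km/s.
First burn Δv₁ = |v_p − v₁| = 4.533 km/s.
At r₂, v₂ = √(μ/r₂) = 6.53467 km/s.
Transfer-orbit speed at r₂: v_a = √[μ(2/r₂ − 1/a_t)] = 3.65625 km/s.
Second burn Δv₂ = |v₂ − v_a| = 2.878 km/s.
Δv = Δv₁ + Δv₂ = 4.533 + 2.878 = 7.411 km/s.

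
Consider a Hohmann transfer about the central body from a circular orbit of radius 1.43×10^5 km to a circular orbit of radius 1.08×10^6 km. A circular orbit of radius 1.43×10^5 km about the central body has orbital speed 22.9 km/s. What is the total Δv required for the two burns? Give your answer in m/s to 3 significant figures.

Δv = 11800 m/s

From the circular-orbit relation v² = μ/r at r = 1.43×10^5 km: μ = v²r = (22.9)² × 1.43×10^5 = 7.49906×10^7 km³/s².
Transfer-ellipse semi-major axis a_t = (r₁ + r₂)/2 = (1.430×10^5 + 1.080×10^6)/2 = 6.115×10^5 km.
Circular speed at r₁: v₁ = √(μ/r₁) = √(7.49906×10^7/1.430×10^5) = 22.900 km/s.
On the transfer ellipse at r₁, v² = μ(2/r − 1/a) gives v_p = √[μ(2/r₁ − 1/a_t)] = 30.433 km/s.
First burn Δv₁ = |v_p − v₁| = 7.533 km/s.
Circular speed at r₂: v₂ = √(μ/r₂) = 8.333 km/s.
Transfer-orbit speed at r₂: v_a = √[μ(2/r₂ − 1/a_t)] = 4.030 km/s.
Second burn Δv₂ = |v₂ − v_a| = 4.303 km/s.
Δv = Δv₁ + Δv₂ = 7.533 + 4.303 = 11.84 km/s.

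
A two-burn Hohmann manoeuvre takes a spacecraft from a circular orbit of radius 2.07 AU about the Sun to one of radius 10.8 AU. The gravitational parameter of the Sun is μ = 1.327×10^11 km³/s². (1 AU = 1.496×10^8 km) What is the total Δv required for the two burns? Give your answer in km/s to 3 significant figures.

Δv = 10.0 km/s

In km: r₁ = 2.07 × 1.496×10^8 = 3.09672×10^8 km; r₂ = 10.8 × 1.496×10^8 = 1.61568×10^9 km.
Transfer-ellipse semi-major axis a_t = (r₁ + r₂)/2 = (3.09672×10^8 + 1.61568×10^9)/2 = 9.62676×10^8 km.
Circular speed at r₁: v₁ = √(μ/r₁) = √(1.327×10^11/3.09672×10^8) = 20.701 km/s.
Transfer-orbit speed at r₁ (vis-viva equation): v_p = √[μ(2/r₁ − 1/a_t)] = 26.818 km/s.
First burn Δv₁ = |v_p − v₁| = 6.117 km/s.
At r₂, v₂ = √(μ/r₂) = 9.063 km/s.
Transfer-orbit speed at r₂: v_a = √[μ(2/r₂ − 1/a_t)] = 5.140 km/s.
Second burn Δv₂ = |v₂ − v_a| = 3.923 km/s.
Total Δv = Δv₁ + Δv₂ = 10.04 km/s.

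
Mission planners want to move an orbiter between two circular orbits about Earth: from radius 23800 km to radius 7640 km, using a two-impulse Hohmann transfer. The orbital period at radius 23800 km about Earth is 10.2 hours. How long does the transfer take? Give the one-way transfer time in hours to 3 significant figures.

From Kepler's third law T² = 4π²r³/μ at r = 23800 km, T = 10.2 hours = 10.2 × 3600 s = 36720 s: μ = 4π²r³/T² = 3.94716×10^5 km³/s².
Semi-major axis of the transfer orbit: a_t = (23800 + 7640)/2 = 15720 km.
Transfer time t = π√(a_t³/μ) = π√((15720)³ / 3.94716×10^5) = 9856 s.
Converting: 9856 s ÷ 3600 s/hour = 2.74 hours.

t = 2.74 hours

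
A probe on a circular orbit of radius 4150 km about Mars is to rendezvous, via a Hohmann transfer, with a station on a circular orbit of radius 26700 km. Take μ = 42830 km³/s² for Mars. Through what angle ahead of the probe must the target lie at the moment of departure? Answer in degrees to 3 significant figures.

φ = 101°

The Hohmann ellipse has a_t = (r₁ + r₂)/2 = 15425 km.
Transfer time t = π√(a_t³/μ) = 29081 s.
The target's mean motion on its circular orbit is ω₂ = √(μ/r₂³) = 4.7436×10^-5 rad/s.
Angle swept by the target during transfer: ω₂·t = 1.3795 rad = 79.04°.
Arrival is 180° from departure on the ellipse, so φ = 180° − 79.04° = 101°.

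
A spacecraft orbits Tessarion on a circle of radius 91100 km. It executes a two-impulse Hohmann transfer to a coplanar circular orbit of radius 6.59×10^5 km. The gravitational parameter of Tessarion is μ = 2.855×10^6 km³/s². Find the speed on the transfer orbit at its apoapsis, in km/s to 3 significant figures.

v = 1.03 km/s

The Hohmann ellipse has a_t = (r₁ + r₂)/2 = 3.7505×10^5 km.
At apoapsis, r = 6.590×10^5 km.
Applying v² = μ(2/r − 1/a_t): v = 1.026 km/s.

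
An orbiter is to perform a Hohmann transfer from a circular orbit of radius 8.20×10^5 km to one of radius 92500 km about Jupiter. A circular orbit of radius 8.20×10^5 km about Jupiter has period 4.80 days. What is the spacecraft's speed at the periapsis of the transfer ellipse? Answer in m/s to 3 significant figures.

v = 49600 m/s

From Kepler's third law T² = 4π²r³/μ at r = 8.20×10^5 km, T = 4.80 days = 4.80 × 86400 s = 4.1472×10^5 s: μ = 4π²r³/T² = 1.26559×10^8 km³/s².
The Hohmann ellipse has a_t = (r₁ + r₂)/2 = 4.5625×10^5 km.
At periapsis, r = 92500 km.
Vis-viva: v = √[μ(2/r − 1/a_t)] = √[1.26559×10^8 × (2/92500 − 1/4.5625×10^5)] = 49.59 km/s.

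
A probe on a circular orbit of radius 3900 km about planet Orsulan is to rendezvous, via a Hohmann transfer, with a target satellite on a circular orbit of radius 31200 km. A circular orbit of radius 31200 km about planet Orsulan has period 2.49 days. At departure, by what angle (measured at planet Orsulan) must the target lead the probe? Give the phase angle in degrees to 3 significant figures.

From Kepler's third law T² = 4π²r³/μ at r = 31200 km, T = 2.49 days = 2.49 × 86400 s = 2.15136×10^5 s: μ = 4π²r³/T² = 25905.8 km³/s².
The Hohmann ellipse has a_t = (r₁ + r₂)/2 = 17550 km.
Transfer time t = π√(a_t³/μ) = 45380 s.
The target's mean motion on its circular orbit is ω₂ = √(μ/r₂³) = 2.9206×10^-5 rad/s.
Angle swept by the target during transfer: ω₂·t = 1.3254 rad = 75.94°.
The probe traverses 180° on the transfer ellipse, so the target must lead by 180° − 75.94° = 104°.

φ = 104°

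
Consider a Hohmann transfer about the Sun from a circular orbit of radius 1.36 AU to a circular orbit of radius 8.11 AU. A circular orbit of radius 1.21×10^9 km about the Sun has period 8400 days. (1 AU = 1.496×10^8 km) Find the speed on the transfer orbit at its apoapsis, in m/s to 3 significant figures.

v = 5610 m/s

From Kepler's third law T² = 4π²r³/μ at r = 1.21×10^9 km, T = 8400 days = 8400 × 86400 s = 7.2576×10^8 s: μ = 4π²r³/T² = 1.32779×10^11 km³/s².
In km: r₁ = 1.36 × 1.496×10^8 = 2.03456×10^8 km; r₂ = 8.11 × 1.496×10^8 = 1.213256×10^9 km.
The Hohmann ellipse has a_t = (r₁ + r₂)/2 = 7.08356×10^8 km.
The apoapsis of the transfer ellipse is at r = 1.213256×10^9 km.
Applying v² = μ(2/r − 1/a_t): v = 5.607 km/s.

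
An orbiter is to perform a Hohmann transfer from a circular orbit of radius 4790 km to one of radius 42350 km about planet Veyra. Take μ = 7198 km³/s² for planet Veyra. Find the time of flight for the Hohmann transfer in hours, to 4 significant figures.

Transfer-ellipse semi-major axis a_t = (r₁ + r₂)/2 = (4790 + 42350)/2 = 23570 km.
Transfer time t = π√(a_t³/μ) = π√((23570)³ / 7198) = 1.340×10^5 s.
Converting: 1.340×10^5 s ÷ 3600 s/hour = 37.22 hours.

t = 37.22 hours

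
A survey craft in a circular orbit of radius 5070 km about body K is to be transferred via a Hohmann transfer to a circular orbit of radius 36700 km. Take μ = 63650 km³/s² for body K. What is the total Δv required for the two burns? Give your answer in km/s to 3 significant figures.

Δv = 1.82 km/s

Semi-major axis of the transfer orbit: a_t = (5070 + 36700)/2 = 20885 km.
Circular speed at r₁: v₁ = √(μ/r₁) = √(63650/5070) = 3.543 km/s.
Transfer-orbit speed at r₁ (vis-viva equation): v_p = √[μ(2/r₁ − 1/a_t)] = 4.697 km/s.
First burn Δv₁ = |v_p − v₁| = 1.154 km/s.
Circular speed at r₂: v₂ = √(μ/r₂) = 1.317 km/s.
Transfer-orbit speed at r₂: v_a = √[μ(2/r₂ − 1/a_t)] = 0.6489 km/s.
Second burn Δv₂ = |v₂ − v_a| = 0.6681 km/s.
Total Δv = Δv₁ + Δv₂ = 1.822 km/s.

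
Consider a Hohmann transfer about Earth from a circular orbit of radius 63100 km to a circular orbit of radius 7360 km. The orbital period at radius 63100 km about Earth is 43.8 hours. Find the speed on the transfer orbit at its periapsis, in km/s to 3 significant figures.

From Kepler's third law T² = 4π²r³/μ at r = 63100 km, T = 43.8 hours = 43.8 × 3600 s = 1.5768×10^5 s: μ = 4π²r³/T² = 3.98928×10^5 km³/s².
Semi-major axis of the transfer orbit: a_t = (63100 + 7360)/2 = 35230 km.
The periapsis of the transfer ellipse is at r = 7360 km.
Vis-viva: v = √[μ(2/r − 1/a_t)] = √[3.98928×10^5 × (2/7360 − 1/35230)] = 9.853 km/s.

v = 9.85 km/s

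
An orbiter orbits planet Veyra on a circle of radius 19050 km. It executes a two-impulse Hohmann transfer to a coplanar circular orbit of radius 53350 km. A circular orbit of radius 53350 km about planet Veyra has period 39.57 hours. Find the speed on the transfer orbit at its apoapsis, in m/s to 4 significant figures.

From Kepler's third law T² = 4π²r³/μ at r = 53350 km, T = 39.57 hours = 39.57 × 3600 s = 1.42452×10^5 s: μ = 4π²r³/T² = 2.95410×10^5 km³/s².
Transfer-ellipse semi-major axis a_t = (r₁ + r₂)/2 = (19050 + 53350)/2 = 36200 km.
The apoapsis of the transfer ellipse is at r = 53350 km.
Applying v² = μ(2/r − 1/a_t): v = 1.707 km/s.

v = 1707 m/s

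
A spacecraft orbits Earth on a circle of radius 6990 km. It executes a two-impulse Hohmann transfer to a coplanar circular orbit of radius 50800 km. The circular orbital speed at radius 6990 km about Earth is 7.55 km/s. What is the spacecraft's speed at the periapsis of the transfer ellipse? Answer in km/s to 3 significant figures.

v = 10.0 km/s

From the circular-orbit relation v² = μ/r at r = 6990 km: μ = v²r = (7.55)² × 6990 = 3.98447×10^5 km³/s².
Transfer-ellipse semi-major axis a_t = (r₁ + r₂)/2 = (6990 + 50800)/2 = 28895 km.
At periapsis, r = 6990 km.
From the vis-viva equation, v = √[μ(2/r − 1/a_t)] = 10.01 km/s.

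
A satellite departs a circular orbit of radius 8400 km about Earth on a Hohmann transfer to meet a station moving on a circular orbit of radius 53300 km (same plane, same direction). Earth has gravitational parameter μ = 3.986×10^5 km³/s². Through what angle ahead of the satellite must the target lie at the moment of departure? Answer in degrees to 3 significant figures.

Semi-major axis of the transfer orbit: a_t = (8400 + 53300)/2 = 30850 km.
The half-period of the transfer ellipse is t = π√(a_t³/μ) = 26963 s.
Target angular speed ω₂ = √(μ/r₂³) = 5.1307×10^-5 rad/s.
Angle swept by the target during transfer: ω₂·t = 1.3834 rad = 79.26°.
Arrival is 180° from departure on the ellipse, so φ = 180° − 79.26° = 101°.

φ = 101°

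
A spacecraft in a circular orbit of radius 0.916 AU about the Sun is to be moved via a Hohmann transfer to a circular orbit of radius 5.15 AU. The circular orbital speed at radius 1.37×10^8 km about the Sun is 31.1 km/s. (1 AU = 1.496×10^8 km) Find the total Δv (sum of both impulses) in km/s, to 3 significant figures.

From the circular-orbit relation v² = μ/r at r = 1.37×10^8 km: μ = v²r = (31.1)² × 1.37×10^8 = 1.32508×10^11 km³/s².
In km: r₁ = 0.916 × 1.496×10^8 = 1.370336×10^8 km; r₂ = 5.15 × 1.496×10^8 = 7.7044×10^8 km.
Semi-major axis of the transfer orbit: a_t = (1.370336×10^8 + 7.7044×10^8)/2 = 4.537368×10^8 km.
At r₁ the circular-orbit speed is v₁ = √(μ/r₁) = 31.096 km/s.
On the transfer ellipse at r₁, v² = μ(2/r − 1/a) gives v_p = √[μ(2/r₁ − 1/a_t)] = 40.520 km/s.
First burn Δv₁ = |v_p − v₁| = 9.424 km/s.
At r₂, v₂ = √(μ/r₂) = 13.114 km/s.
Transfer-orbit speed at r₂: v_a = √[μ(2/r₂ − 1/a_t)] = 7.2071 km/s.
Second burn Δv₂ = |v₂ − v_a| = 5.907 km/s.
Total Δv = Δv₁ + Δv₂ = 15.33 km/s.

Δv = 15.3 km/s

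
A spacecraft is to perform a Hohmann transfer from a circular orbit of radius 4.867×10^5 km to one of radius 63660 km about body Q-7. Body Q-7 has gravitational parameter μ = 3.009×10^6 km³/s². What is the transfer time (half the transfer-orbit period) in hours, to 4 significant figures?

t = 72.62 hours

The Hohmann ellipse has a_t = (r₁ + r₂)/2 = 2.7518×10^5 km.
By Kepler's third law the transfer-orbit period is T = 2π√(a_t³/μ), so t = T/2 = 2.6144×10^5 s.
Converting: 2.6144×10^5 s ÷ 3600 s/hour = 72.62 hours.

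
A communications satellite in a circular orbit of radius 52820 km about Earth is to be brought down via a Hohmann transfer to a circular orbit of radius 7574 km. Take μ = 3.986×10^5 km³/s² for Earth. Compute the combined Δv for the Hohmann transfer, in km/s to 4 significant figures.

Δv = 3.711 km/s

Semi-major axis of the transfer orbit: a_t = (52820 + 7574)/2 = 30197 km.
Circular speed at r₁: v₁ = √(μ/r₁) = √(3.986×10^5/52820) = 2.747 km/s.
Transfer-orbit speed at r₁ (v² = μ(2/r − 1/a)): v_a = √[μ(2/r₁ − 1/a_t)] = 1.376 km/s.
First burn Δv₁ = |v_a − v₁| = 1.371 km/s.
At r₂, v₂ = √(μ/r₂) = 7.2545 km/s.
Transfer-orbit speed at r₂: v_p = √[μ(2/r₂ − 1/a_t)] = 9.5945 km/s.
Second burn Δv₂ = |v₂ − v_p| = 2.340 km/s.
Δv = Δv₁ + Δv₂ = 1.371 + 2.340 = 3.711 km/s.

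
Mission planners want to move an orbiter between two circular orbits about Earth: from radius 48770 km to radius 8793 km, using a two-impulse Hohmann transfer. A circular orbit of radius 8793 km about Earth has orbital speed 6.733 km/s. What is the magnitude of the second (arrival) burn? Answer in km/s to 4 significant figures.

Δv₂ = 2.032 km/s

From the circular-orbit relation v² = μ/r at r = 8793 km: μ = v²r = (6.733)² × 8793 = 3.98616×10^5 km³/s².
Semi-major axis of the transfer orbit: a_t = (48770 + 8793)/2 = 28781.5 km.
Circular speed at r = 8793 km: v_c = √(μ/r) = 6.733 km/s.
Vis-viva on the transfer ellipse at r = 8793 km gives v_t = √[μ(2/r − 1/a_t)] = 8.765 km/s.
Δv₂ = |v_t − v_c| = |8.765 − 6.733| = 2.032 km/s.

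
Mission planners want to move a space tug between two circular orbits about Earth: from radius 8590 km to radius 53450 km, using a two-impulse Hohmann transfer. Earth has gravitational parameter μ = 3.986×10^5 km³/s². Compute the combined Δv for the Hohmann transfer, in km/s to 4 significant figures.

Transfer-ellipse semi-major axis a_t = (r₁ + r₂)/2 = (8590 + 53450)/2 = 31020 km.
At r₁ the circular-orbit speed is v₁ = √(μ/r₁) = 6.812 km/s.
On the transfer ellipse at r₁, vis-viva gives v_p = √[μ(2/r₁ − 1/a_t)] = 8.942 km/s.
First burn Δv₁ = |v_p − v₁| = 2.130 km/s.
Circular speed at r₂: v₂ = √(μ/r₂) = 2.731 km/s.
Transfer-orbit speed at r₂: v_a = √[μ(2/r₂ − 1/a_t)] = 1.437 km/s.
Second burn Δv₂ = |v₂ − v_a| = 1.294 km/s.
Total Δv = Δv₁ + Δv₂ = 3.424 km/s.

Δv = 3.424 km/s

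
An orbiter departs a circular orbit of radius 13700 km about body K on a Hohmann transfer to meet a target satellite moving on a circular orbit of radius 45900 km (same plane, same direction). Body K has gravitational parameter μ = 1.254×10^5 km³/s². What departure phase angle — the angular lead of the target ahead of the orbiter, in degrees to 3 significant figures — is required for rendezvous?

φ = 85.8°

Transfer-ellipse semi-major axis a_t = (r₁ + r₂)/2 = (13700 + 45900)/2 = 29800 km.
The half-period of the transfer ellipse is t = π√(a_t³/μ) = 45637.9 s.
Target angular speed ω₂ = √(μ/r₂³) = 3.60105×10^-5 rad/s.
Angle swept by the target during transfer: ω₂·t = 1.6434 rad = 94.16°.
The orbiter traverses 180° on the transfer ellipse, so the target must lead by 180° − 94.16° = 85.8°.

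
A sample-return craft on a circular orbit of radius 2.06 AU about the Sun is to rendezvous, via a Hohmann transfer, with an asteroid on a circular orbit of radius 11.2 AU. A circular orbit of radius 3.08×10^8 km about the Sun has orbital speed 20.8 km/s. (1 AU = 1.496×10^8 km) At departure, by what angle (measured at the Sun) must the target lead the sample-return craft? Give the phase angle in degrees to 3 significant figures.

φ = 98.0°

From the circular-orbit relation v² = μ/r at r = 3.08×10^8 km: μ = v²r = (20.8)² × 3.08×10^8 = 1.33253×10^11 km³/s².
In km: r₁ = 2.06 × 1.496×10^8 = 3.08176×10^8 km; r₂ = 11.2 × 1.496×10^8 = 1.67552×10^9 km.
The Hohmann ellipse has a_t = (r₁ + r₂)/2 = 9.91848×10^8 km.
Transfer time t = π√(a_t³/μ) = 2.6883×10^8 s.
The target's mean motion on its circular orbit is ω₂ = √(μ/r₂³) = 5.3225×10^-9 rad/s.
Angle swept by the target during transfer: ω₂·t = 1.4308 rad = 81.98°.
Arrival is 180° from departure on the ellipse, so φ = 180° − 81.98° = 98.0°.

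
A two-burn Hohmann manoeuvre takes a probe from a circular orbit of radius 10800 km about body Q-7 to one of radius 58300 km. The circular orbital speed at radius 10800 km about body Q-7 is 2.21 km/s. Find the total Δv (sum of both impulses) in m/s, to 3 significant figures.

Δv = 1080 m/s

From the circular-orbit relation v² = μ/r at r = 10800 km: μ = v²r = (2.21)² × 10800 = 52748.3 km³/s².
The Hohmann ellipse has a_t = (r₁ + r₂)/2 = 34550 km.
Circular speed at r₁: v₁ = √(μ/r₁) = √(52748.3/10800) = 2.2100 km/s.
Transfer-orbit speed at r₁ (vis-viva equation): v_p = √[μ(2/r₁ − 1/a_t)] = 2.8708 km/s.
First burn Δv₁ = |v_p − v₁| = 0.6608 km/s.
Circular speed at r₂: v₂ = √(μ/r₂) = 0.9512 km/s.
Transfer-orbit speed at r₂: v_a = √[μ(2/r₂ − 1/a_t)] = 0.5318 km/s.
Second burn Δv₂ = |v₂ − v_a| = 0.4194 km/s.
Total Δv = Δv₁ + Δv₂ = 1.080 km/s.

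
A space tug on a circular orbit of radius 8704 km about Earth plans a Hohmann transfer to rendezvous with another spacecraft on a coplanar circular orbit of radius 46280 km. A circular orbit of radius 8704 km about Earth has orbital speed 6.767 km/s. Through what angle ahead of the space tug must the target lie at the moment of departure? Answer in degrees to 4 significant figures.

φ = 97.59°

From the circular-orbit relation v² = μ/r at r = 8704 km: μ = v²r = (6.767)² × 8704 = 3.98576×10^5 km³/s².
Semi-major axis of the transfer orbit: a_t = (8704 + 46280)/2 = 27492 km.
The half-period of the transfer ellipse is t = π√(a_t³/μ) = 22683 s.
The target's mean motion on its circular orbit is ω₂ = √(μ/r₂³) = 6.3411×10^-5 rad/s.
Angle swept by the target during transfer: ω₂·t = 1.4384 rad = 82.41°.
Arrival is 180° from departure on the ellipse, so φ = 180° − 82.41° = 97.59°.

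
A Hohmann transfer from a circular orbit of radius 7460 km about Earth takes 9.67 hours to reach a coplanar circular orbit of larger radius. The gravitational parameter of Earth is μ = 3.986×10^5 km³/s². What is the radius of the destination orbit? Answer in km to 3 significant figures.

Transfer time t = 9.67 hours = 34812 s, and t = π√(a_t³/μ).
So a_t = (μ t²/π²)^(1/3) = (3.986×10^5 × (34812)² / π²)^(1/3) = 36579 km.
Since a_t = (r₁ + r₂)/2, r₂ = 2a_t − r₁ = 2×36579 − 7460 = 65698 km.

r₂ = 65700 km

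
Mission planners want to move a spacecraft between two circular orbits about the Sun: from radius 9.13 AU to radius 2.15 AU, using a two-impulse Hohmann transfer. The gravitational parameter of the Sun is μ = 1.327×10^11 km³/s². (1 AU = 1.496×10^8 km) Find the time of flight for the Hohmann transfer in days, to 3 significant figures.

In km: r₁ = 9.13 × 1.496×10^8 = 1.365848×10^9 km; r₂ = 2.15 × 1.496×10^8 = 3.2164×10^8 km.
Transfer-ellipse semi-major axis a_t = (r₁ + r₂)/2 = (1.365848×10^9 + 3.2164×10^8)/2 = 8.43744×10^8 km.
Transfer time t = π√(a_t³/μ) = π√((8.43744×10^8)³ / 1.327×10^11) = 2.114×10^8 s.
Converting: 2.114×10^8 s ÷ 86400 s/day = 2450 days.

t = 2450 days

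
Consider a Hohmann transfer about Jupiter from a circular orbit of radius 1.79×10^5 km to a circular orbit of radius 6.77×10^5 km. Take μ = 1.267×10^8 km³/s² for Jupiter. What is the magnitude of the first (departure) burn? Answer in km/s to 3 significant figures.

Δv₁ = 6.86 km/s

Transfer-ellipse semi-major axis a_t = (r₁ + r₂)/2 = (1.790×10^5 + 6.770×10^5)/2 = 4.280×10^5 km.
On the circular orbit at r = 1.790×10^5 km, v_c = √(μ/r) = 26.605 km/s.
Transfer-orbit speed at the same r (vis-viva, a = a_t): v_t = √[μ(2/r − 1/a_t)] = 33.461 km/s.
Δv₁ = |v_t − v_c| = |33.461 − 26.605| = 6.856 km/s.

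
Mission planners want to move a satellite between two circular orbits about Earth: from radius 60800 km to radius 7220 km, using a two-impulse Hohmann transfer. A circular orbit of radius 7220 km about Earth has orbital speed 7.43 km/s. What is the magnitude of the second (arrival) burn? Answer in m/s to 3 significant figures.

Δv₂ = 2500 m/s

From the circular-orbit relation v² = μ/r at r = 7220 km: μ = v²r = (7.43)² × 7220 = 3.98579×10^5 km³/s².
Transfer-ellipse semi-major axis a_t = (r₁ + r₂)/2 = (60800 + 7220)/2 = 34010 km.
On the circular orbit at r = 7220 km, v_c = √(μ/r) = 7.430 km/s.
Transfer-orbit speed at the same r (vis-viva, a = a_t): v_t = √[μ(2/r − 1/a_t)] = 9.934 km/s.
Δv₂ = |v_t − v_c| = |9.934 − 7.430| = 2.504 km/s.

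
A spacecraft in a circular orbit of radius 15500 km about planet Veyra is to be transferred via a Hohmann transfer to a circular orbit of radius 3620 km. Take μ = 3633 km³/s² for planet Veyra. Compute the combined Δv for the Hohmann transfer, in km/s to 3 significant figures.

Δv = 0.460 km/s

Semi-major axis of the transfer orbit: a_t = (15500 + 3620)/2 = 9560 km.
Circular speed at r₁: v₁ = √(μ/r₁) = √(3633/15500) = 0.4841 km/s.
On the transfer ellipse at r₁, vis-viva gives v_a = √[μ(2/r₁ − 1/a_t)] = 0.2979 km/s.
First burn Δv₁ = |v_a − v₁| = 0.1862 km/s.
At r₂, v₂ = √(μ/r₂) = 1.0018 km/s.
Transfer-orbit speed at r₂: v_p = √[μ(2/r₂ − 1/a_t)] = 1.2756 km/s.
Second burn Δv₂ = |v₂ − v_p| = 0.2738 km/s.
Total Δv = Δv₁ + Δv₂ = 0.4600 km/s.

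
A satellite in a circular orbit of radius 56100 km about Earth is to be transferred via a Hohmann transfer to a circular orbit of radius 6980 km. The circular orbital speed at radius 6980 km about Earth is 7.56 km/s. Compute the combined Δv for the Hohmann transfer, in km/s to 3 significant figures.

Δv = 3.93 km/s

From the circular-orbit relation v² = μ/r at r = 6980 km: μ = v²r = (7.56)² × 6980 = 3.98932×10^5 km³/s².
Transfer-ellipse semi-major axis a_t = (r₁ + r₂)/2 = (56100 + 6980)/2 = 31540 km.
At r₁ the circular-orbit speed is v₁ = √(μ/r₁) = 2.6667 km/s.
On the transfer ellipse at r₁, vis-viva equation gives v_a = √[μ(2/r₁ − 1/a_t)] = 1.2545 km/s.
First burn Δv₁ = |v_a − v₁| = 1.412 km/s.
At r₂, v₂ = √(μ/r₂) = 7.5600 km/s.
Transfer-orbit speed at r₂: v_p = √[μ(2/r₂ − 1/a_t)] = 10.083 km/s.
Second burn Δv₂ = |v₂ − v_p| = 2.523 km/s.
Total Δv = Δv₁ + Δv₂ = 3.935 km/s.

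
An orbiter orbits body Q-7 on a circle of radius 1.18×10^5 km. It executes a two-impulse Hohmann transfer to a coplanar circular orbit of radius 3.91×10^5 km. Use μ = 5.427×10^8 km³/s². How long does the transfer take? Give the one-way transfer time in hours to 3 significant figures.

The Hohmann ellipse has a_t = (r₁ + r₂)/2 = 2.545×10^5 km.
Half the transfer-orbit period gives t = π√(a_t³/μ) = 17310 s.
Converting: 17310 s ÷ 3600 s/hour = 4.81 hours.

t = 4.81 hours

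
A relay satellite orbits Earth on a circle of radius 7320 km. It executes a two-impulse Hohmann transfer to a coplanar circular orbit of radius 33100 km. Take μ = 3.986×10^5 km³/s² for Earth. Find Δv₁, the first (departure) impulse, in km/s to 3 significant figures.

Δv₁ = 2.06 km/s

The Hohmann ellipse has a_t = (r₁ + r₂)/2 = 20210 km.
Circular speed at r = 7320 km: v_c = √(μ/r) = 7.3793 km/s.
Transfer-orbit speed at the same r (vis-viva, a = a_t): v_t = √[μ(2/r − 1/a_t)] = 9.4437 km/s.
Δv₁ = |v_t − v_c| = |9.4437 − 7.3793| = 2.064 km/s.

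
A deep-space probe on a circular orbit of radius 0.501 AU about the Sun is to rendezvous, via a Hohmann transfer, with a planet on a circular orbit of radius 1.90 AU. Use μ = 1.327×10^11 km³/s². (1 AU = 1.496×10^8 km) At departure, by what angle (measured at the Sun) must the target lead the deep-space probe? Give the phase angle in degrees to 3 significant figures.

φ = 89.6°

In km: r₁ = 0.501 × 1.496×10^8 = 7.49496×10^7 km; r₂ = 1.90 × 1.496×10^8 = 2.8424×10^8 km.
Transfer-ellipse semi-major axis a_t = (r₁ + r₂)/2 = (7.49496×10^7 + 2.8424×10^8)/2 = 1.795948×10^8 km.
The half-period of the transfer ellipse is t = π√(a_t³/μ) = 2.07565×10^7 s.
The target's mean motion on its circular orbit is ω₂ = √(μ/r₂³) = 7.60165×10^-8 rad/s.
Angle swept by the target during transfer: ω₂·t = 1.5778 rad = 90.40°.
The deep-space probe traverses 180° on the transfer ellipse, so the target must lead by 180° − 90.40° = 89.6°.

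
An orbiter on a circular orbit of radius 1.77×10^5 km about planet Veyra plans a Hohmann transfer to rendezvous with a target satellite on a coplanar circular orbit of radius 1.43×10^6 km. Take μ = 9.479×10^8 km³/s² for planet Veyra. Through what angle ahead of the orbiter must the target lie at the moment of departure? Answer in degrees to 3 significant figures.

Transfer-ellipse semi-major axis a_t = (r₁ + r₂)/2 = (1.770×10^5 + 1.430×10^6)/2 = 8.035×10^5 km.
Transfer time t = π√(a_t³/μ) = 73493 s.
The target's mean motion on its circular orbit is ω₂ = √(μ/r₂³) = 1.8004×10^-5 rad/s.
Angle swept by the target during transfer: ω₂·t = 1.3232 rad = 75.81°.
Arrival is 180° from departure on the ellipse, so φ = 180° − 75.81° = 104°.

φ = 104°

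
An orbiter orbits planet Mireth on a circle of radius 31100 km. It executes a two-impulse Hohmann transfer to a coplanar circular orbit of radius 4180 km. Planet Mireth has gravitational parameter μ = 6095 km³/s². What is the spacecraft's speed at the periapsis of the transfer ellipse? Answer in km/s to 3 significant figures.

v = 1.60 km/s

Transfer-ellipse semi-major axis a_t = (r₁ + r₂)/2 = (31100 + 4180)/2 = 17640 km.
The periapsis of the transfer ellipse is at r = 4180 km.
From the vis-viva equation, v = √[μ(2/r − 1/a_t)] = 1.603 km/s.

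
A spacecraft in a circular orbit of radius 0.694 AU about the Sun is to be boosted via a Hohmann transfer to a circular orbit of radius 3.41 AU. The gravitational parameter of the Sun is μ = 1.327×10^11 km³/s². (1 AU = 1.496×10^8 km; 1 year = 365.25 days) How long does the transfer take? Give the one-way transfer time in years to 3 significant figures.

t = 1.47 years

In km: r₁ = 0.694 × 1.496×10^8 = 1.038224×10^8 km; r₂ = 3.41 × 1.496×10^8 = 5.10136×10^8 km.
Semi-major axis of the transfer orbit: a_t = (1.038224×10^8 + 5.10136×10^8)/2 = 3.069792×10^8 km.
Transfer time t = π√(a_t³/μ) = π√((3.069792×10^8)³ / 1.327×10^11) = 4.639×10^7 s.
Converting: 4.639×10^7 s ÷ 3.15576×10^7 s/year (365.25 × 86400) = 1.47 years.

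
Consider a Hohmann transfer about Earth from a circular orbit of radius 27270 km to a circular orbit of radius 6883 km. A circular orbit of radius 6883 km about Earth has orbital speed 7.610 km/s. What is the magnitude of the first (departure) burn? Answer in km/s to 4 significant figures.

From the circular-orbit relation v² = μ/r at r = 6883 km: μ = v²r = (7.610)² × 6883 = 3.98609×10^5 km³/s².
The Hohmann ellipse has a_t = (r₁ + r₂)/2 = 17076.5 km.
Circular speed at r = 27270 km: v_c = √(μ/r) = 3.823 km/s.
Transfer-orbit speed at the same r (vis-viva, a = a_t): v_t = √[μ(2/r − 1/a_t)] = 2.427 km/s.
Δv₁ = |v_t − v_c| = |2.427 − 3.823| = 1.396 km/s.

Δv₁ = 1.396 km/s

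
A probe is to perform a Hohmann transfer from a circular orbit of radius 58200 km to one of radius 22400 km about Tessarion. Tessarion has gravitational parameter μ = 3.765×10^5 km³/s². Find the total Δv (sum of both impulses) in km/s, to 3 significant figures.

Δv = 1.47 km/s

The Hohmann ellipse has a_t = (r₁ + r₂)/2 = 40300 km.
At r₁ the circular-orbit speed is v₁ = √(μ/r₁) = 2.5434 km/s.
Transfer-orbit speed at r₁ (v² = μ(2/r − 1/a)): v_a = √[μ(2/r₁ − 1/a_t)] = 1.8962 km/s.
First burn Δv₁ = |v_a − v₁| = 0.6472 km/s.
At r₂, v₂ = √(μ/r₂) = 4.09976 km/s.
Transfer-orbit speed at r₂: v_p = √[μ(2/r₂ − 1/a_t)] = 4.92683 km/s.
Second burn Δv₂ = |v₂ − v_p| = 0.8271 km/s.
Total Δv = Δv₁ + Δv₂ = 1.474 km/s.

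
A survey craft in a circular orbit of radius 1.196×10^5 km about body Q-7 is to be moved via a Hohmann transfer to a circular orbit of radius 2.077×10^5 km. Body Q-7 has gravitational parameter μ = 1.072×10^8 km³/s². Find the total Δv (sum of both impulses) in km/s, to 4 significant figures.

Δv = 7.086 km/s

Semi-major axis of the transfer orbit: a_t = (1.196×10^5 + 2.077×10^5)/2 = 1.6365×10^5 km.
At r₁ the circular-orbit speed is v₁ = √(μ/r₁) = 29.939 km/s.
On the transfer ellipse at r₁, vis-viva gives v_p = √[μ(2/r₁ − 1/a_t)] = 33.728 km/s.
First burn Δv₁ = |v_p − v₁| = 3.789 km/s.
At r₂, v₂ = √(μ/r₂) = 22.7185 km/s.
Transfer-orbit speed at r₂: v_a = √[μ(2/r₂ − 1/a_t)] = 19.4217 km/s.
Second burn Δv₂ = |v₂ − v_a| = 3.297 km/s.
Δv = Δv₁ + Δv₂ = 3.789 + 3.297 = 7.086 km/s.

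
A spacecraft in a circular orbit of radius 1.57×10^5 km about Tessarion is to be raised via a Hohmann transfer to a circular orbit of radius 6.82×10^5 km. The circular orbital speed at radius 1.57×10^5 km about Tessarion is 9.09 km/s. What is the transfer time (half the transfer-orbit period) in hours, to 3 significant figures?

t = 65.8 hours

From the circular-orbit relation v² = μ/r at r = 1.57×10^5 km: μ = v²r = (9.09)² × 1.57×10^5 = 1.29726×10^7 km³/s².
The Hohmann ellipse has a_t = (r₁ + r₂)/2 = 4.195×10^5 km.
Half the transfer-orbit period gives t = π√(a_t³/μ) = 2.370×10^5 s.
Converting: 2.370×10^5 s ÷ 3600 s/hour = 65.8 hours.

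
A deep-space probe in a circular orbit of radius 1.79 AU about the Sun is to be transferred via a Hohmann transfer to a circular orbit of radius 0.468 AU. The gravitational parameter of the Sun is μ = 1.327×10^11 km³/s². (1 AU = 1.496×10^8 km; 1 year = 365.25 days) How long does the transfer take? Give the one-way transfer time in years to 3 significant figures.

t = 0.600 years

In km: r₁ = 1.79 × 1.496×10^8 = 2.67784×10^8 km; r₂ = 0.468 × 1.496×10^8 = 7.00128×10^7 km.
Semi-major axis of the transfer orbit: a_t = (2.67784×10^8 + 7.00128×10^7)/2 = 1.688984×10^8 km.
By Kepler's third law the transfer-orbit period is T = 2π√(a_t³/μ), so t = T/2 = 1.893×10^7 s.
Converting: 1.893×10^7 s ÷ 3.15576×10^7 s/year (365.25 × 86400) = 0.600 years.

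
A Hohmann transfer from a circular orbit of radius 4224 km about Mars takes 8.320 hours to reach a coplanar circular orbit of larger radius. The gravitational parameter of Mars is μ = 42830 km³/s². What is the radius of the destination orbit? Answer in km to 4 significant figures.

r₂ = 27240 km

Transfer time t = 8.320 hours = 29952 s, and t = π√(a_t³/μ).
So a_t = (μ t²/π²)^(1/3) = (42830 × (29952)² / π²)^(1/3) = 15731 km.
Since a_t = (r₁ + r₂)/2, r₂ = 2a_t − r₁ = 2×15731 − 4224 = 27238 km.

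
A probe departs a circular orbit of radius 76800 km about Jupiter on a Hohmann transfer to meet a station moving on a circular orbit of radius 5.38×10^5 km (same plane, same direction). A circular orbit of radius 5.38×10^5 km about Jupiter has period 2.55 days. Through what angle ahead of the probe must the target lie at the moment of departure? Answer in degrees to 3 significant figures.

From Kepler's third law T² = 4π²r³/μ at r = 5.38×10^5 km, T = 2.55 days = 2.55 × 86400 s = 2.2032×10^5 s: μ = 4π²r³/T² = 1.26648×10^8 km³/s².
The Hohmann ellipse has a_t = (r₁ + r₂)/2 = 3.074×10^5 km.
The half-period of the transfer ellipse is t = π√(a_t³/μ) = 47578.0 s.
The target's mean motion on its circular orbit is ω₂ = √(μ/r₂³) = 2.85185×10^-5 rad/s.
Angle swept by the target during transfer: ω₂·t = 1.3569 rad = 77.74°.
The probe traverses 180° on the transfer ellipse, so the target must lead by 180° − 77.74° = 102°.

φ = 102°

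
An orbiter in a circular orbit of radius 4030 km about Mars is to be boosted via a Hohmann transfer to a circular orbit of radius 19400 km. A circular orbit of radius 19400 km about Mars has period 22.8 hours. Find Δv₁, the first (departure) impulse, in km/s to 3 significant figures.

Δv₁ = 0.935 km/s

From Kepler's third law T² = 4π²r³/μ at r = 19400 km, T = 22.8 hours = 22.8 × 3600 s = 82080 s: μ = 4π²r³/T² = 42784.9 km³/s².
Transfer-ellipse semi-major axis a_t = (r₁ + r₂)/2 = (4030 + 19400)/2 = 11715 km.
Circular speed at r = 4030 km: v_c = √(μ/r) = 3.2583 km/s.
Vis-viva on the transfer ellipse at r = 4030 km gives v_t = √[μ(2/r − 1/a_t)] = 4.1930 km/s.
Δv₁ = |v_t − v_c| = |4.1930 − 3.2583| = 0.9347 km/s.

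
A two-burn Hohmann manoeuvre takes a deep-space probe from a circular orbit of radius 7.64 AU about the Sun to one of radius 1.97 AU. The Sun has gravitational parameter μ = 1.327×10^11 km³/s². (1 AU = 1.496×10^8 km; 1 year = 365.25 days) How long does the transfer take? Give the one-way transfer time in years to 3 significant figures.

t = 5.27 years

In km: r₁ = 7.64 × 1.496×10^8 = 1.142944×10^9 km; r₂ = 1.97 × 1.496×10^8 = 2.94712×10^8 km.
The Hohmann ellipse has a_t = (r₁ + r₂)/2 = 7.18828×10^8 km.
By Kepler's third law the transfer-orbit period is T = 2π√(a_t³/μ), so t = T/2 = 1.662×10^8 s.
Converting: 1.662×10^8 s ÷ 3.15576×10^7 s/year (365.25 × 86400) = 5.27 years.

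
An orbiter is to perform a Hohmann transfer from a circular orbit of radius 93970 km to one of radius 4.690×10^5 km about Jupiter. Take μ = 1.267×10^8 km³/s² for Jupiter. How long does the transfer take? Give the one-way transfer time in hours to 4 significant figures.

t = 11.58 hours

The Hohmann ellipse has a_t = (r₁ + r₂)/2 = 2.81485×10^5 km.
Half the transfer-orbit period gives t = π√(a_t³/μ) = 41680 s.
Converting: 41680 s ÷ 3600 s/hour = 11.58 hours.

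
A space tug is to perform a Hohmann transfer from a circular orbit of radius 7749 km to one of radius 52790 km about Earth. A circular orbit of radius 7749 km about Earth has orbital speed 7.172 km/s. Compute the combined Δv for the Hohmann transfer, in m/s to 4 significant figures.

From the circular-orbit relation v² = μ/r at r = 7749 km: μ = v²r = (7.172)² × 7749 = 3.98590×10^5 km³/s².
The Hohmann ellipse has a_t = (r₁ + r₂)/2 = 30269.5 km.
Circular speed at r₁: v₁ = √(μ/r₁) = √(3.98590×10^5/7749) = 7.172 km/s.
Transfer-orbit speed at r₁ (vis-viva equation): v_p = √[μ(2/r₁ − 1/a_t)] = 9.471 km/s.
First burn Δv₁ = |v_p − v₁| = 2.299 km/s.
At r₂, v₂ = √(μ/r₂) = 2.748 km/s.
Transfer-orbit speed at r₂: v_a = √[μ(2/r₂ − 1/a_t)] = 1.390 km/s.
Second burn Δv₂ = |v₂ − v_a| = 1.358 km/s.
Total Δv = Δv₁ + Δv₂ = 3.657 km/s.

Δv = 3657 m/s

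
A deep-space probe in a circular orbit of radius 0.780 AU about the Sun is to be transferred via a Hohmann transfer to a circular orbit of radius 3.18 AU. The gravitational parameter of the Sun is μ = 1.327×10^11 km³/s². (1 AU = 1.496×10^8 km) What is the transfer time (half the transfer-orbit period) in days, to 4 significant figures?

t = 508.9 days

In km: r₁ = 0.780 × 1.496×10^8 = 1.16688×10^8 km; r₂ = 3.18 × 1.496×10^8 = 4.75728×10^8 km.
Transfer-ellipse semi-major axis a_t = (r₁ + r₂)/2 = (1.16688×10^8 + 4.75728×10^8)/2 = 2.96208×10^8 km.
By Kepler's third law the transfer-orbit period is T = 2π√(a_t³/μ), so t = T/2 = 4.397×10^7 s.
Converting: 4.397×10^7 s ÷ 86400 s/day = 508.9 days.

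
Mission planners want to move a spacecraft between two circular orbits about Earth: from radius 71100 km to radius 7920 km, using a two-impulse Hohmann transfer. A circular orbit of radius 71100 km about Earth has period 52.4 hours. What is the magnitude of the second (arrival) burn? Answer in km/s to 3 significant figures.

Δv₂ = 2.42 km/s

From Kepler's third law T² = 4π²r³/μ at r = 71100 km, T = 52.4 hours = 52.4 × 3600 s = 1.8864×10^5 s: μ = 4π²r³/T² = 3.98750×10^5 km³/s².
The Hohmann ellipse has a_t = (r₁ + r₂)/2 = 39510 km.
On the circular orbit at r = 7920 km, v_c = √(μ/r) = 7.096 km/s.
Vis-viva on the transfer ellipse at r = 7920 km gives v_t = √[μ(2/r − 1/a_t)] = 9.519 km/s.
Δv₂ = |v_t − v_c| = |9.519 − 7.096| = 2.423 km/s.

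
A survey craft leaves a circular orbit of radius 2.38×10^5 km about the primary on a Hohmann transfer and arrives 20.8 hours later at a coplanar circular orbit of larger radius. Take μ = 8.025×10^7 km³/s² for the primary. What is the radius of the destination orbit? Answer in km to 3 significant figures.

r₂ = 4.76×10^5 km

Transfer time t = 20.8 hours = 74880 s, and t = π√(a_t³/μ).
So a_t = (μ t²/π²)^(1/3) = (8.025×10^7 × (74880)² / π²)^(1/3) = 3.5724×10^5 km.
Since a_t = (r₁ + r₂)/2, r₂ = 2a_t − r₁ = 2×3.5724×10^5 − 2.380×10^5 = 4.7648×10^5 km.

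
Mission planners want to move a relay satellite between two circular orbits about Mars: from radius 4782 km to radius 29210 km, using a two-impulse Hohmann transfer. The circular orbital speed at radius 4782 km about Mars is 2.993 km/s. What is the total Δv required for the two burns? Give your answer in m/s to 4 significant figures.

From the circular-orbit relation v² = μ/r at r = 4782 km: μ = v²r = (2.993)² × 4782 = 42837.4 km³/s².
Semi-major axis of the transfer orbit: a_t = (4782 + 29210)/2 = 16996 km.
At r₁ the circular-orbit speed is v₁ = √(μ/r₁) = 2.9930 km/s.
On the transfer ellipse at r₁, v² = μ(2/r − 1/a) gives v_p = √[μ(2/r₁ − 1/a_t)] = 3.9237 km/s.
First burn Δv₁ = |v_p − v₁| = 0.9307 km/s.
At r₂, v₂ = √(μ/r₂) = 1.211 km/s.
Transfer-orbit speed at r₂: v_a = √[μ(2/r₂ − 1/a_t)] = 0.6424 km/s.
Second burn Δv₂ = |v₂ − v_a| = 0.5686 km/s.
Δv = Δv₁ + Δv₂ = 0.9307 + 0.5686 = 1.499 km/s.

Δv = 1499 m/s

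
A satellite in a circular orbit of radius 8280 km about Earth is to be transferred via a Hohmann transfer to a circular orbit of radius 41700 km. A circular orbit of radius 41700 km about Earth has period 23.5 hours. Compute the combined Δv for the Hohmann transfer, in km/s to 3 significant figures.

From Kepler's third law T² = 4π²r³/μ at r = 41700 km, T = 23.5 hours = 23.5 × 3600 s = 84600 s: μ = 4π²r³/T² = 3.99970×10^5 km³/s².
Transfer-ellipse semi-major axis a_t = (r₁ + r₂)/2 = (8280 + 41700)/2 = 24990 km.
At r₁ the circular-orbit speed is v₁ = √(μ/r₁) = 6.950 km/s.
Transfer-orbit speed at r₁ (vis-viva equation): v_p = √[μ(2/r₁ − 1/a_t)] = 8.978 km/s.
First burn Δv₁ = |v_p − v₁| = 2.028 km/s.
Circular speed at r₂: v₂ = √(μ/r₂) = 3.097 km/s.
Transfer-orbit speed at r₂: v_a = √[μ(2/r₂ − 1/a_t)] = 1.783 km/s.
Second burn Δv₂ = |v₂ − v_a| = 1.314 km/s.
Δv = Δv₁ + Δv₂ = 2.028 + 1.314 = 3.342 km/s.

Δv = 3.34 km/s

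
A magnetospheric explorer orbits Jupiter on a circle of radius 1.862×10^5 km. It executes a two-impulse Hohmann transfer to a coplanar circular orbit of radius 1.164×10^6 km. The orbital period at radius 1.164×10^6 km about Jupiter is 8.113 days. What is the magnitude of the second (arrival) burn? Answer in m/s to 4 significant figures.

Δv₂ = 4954 m/s

From Kepler's third law T² = 4π²r³/μ at r = 1.164×10^6 km, T = 8.113 days = 8.113 × 86400 s = 7.009632×10^5 s: μ = 4π²r³/T² = 1.26715×10^8 km³/s².
The Hohmann ellipse has a_t = (r₁ + r₂)/2 = 6.751×10^5 km.
On the circular orbit at r = 1.164×10^6 km, v_c = √(μ/r) = 10.4337 km/s.
Transfer-orbit speed at the same r (vis-viva, a = a_t): v_t = √[μ(2/r − 1/a_t)] = 5.47953 km/s.
Δv₂ = |v_t − v_c| = |5.47953 − 10.4337| = 4.954 km/s.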